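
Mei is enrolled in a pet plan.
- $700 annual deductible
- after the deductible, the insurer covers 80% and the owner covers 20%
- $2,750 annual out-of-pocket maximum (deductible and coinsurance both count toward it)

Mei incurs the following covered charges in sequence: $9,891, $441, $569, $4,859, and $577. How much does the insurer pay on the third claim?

#1 ($9,891): $700 to deductible, leaving $9,191; coinsurance $9,191 × 20% = $1,838.20. Owner owes $2,538.20 (running OOP $2,538.20). Plan pays $9,891 − $2,538.20 = $7,352.80.
#2 ($441): deductible already satisfied, so owner's share is 20% × $441 = $88.20. Cost to owner: $88.20. OOP to date $2,626.40. Plan pays $441 − $88.20 = $352.80.
#3 ($569): 20% coinsurance on $569 = $113.80. Owner owes $113.80 (running OOP $2,740.20). Plan pays $569 − $113.80 = $455.20.

$455.20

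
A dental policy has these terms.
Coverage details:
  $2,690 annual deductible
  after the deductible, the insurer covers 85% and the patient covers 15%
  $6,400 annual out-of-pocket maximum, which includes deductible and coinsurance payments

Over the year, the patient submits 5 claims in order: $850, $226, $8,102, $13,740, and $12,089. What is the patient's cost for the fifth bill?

$675.80

#1 ($850): all of it applies to the deductible. Cost to patient: $850. OOP to date $850.
#2 ($226): all of it applies to the deductible. Patient owes $226 (running OOP $1,076).
#3 ($8,102): $1,614 to deductible, leaving $6,488; 15% of $6,488 = $973.20. Patient owes $2,587.20 (running OOP $3,663.20).
#4 ($13,740): deductible already satisfied, so patient's share is 15% × $13,740 = $2,061. Patient owes $2,061 (running OOP $5,724.20).
#5 ($12,089): deductible already satisfied, so patient's share is 15% × $12,089 = $1,813.35. That would push OOP to $7,537.55, over the $6,400 cap, so patient pays $6,400 − $5,724.20 = $675.80.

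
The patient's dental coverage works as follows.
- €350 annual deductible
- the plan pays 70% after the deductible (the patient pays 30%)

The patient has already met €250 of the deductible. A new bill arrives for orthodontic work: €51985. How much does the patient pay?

€15665.50

€250 of the €350 deductible is already met, leaving €100.
The remaining €51885 (= €51985 − €100) moves to coinsurance.
Patient's 30% share of €51885 is €15565.50.
Patient responsibility: €100 + €15565.50 = €15665.50.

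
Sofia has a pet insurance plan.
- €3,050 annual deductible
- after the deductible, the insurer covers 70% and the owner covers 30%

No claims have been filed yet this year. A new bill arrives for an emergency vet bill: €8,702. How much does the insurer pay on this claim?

Deductible not yet touched, so the first €3,050 of the bill goes to the deductible.
After the €3,050 deductible portion, €8,702 − €3,050 = €5,652 is subject to coinsurance.
30% of €5,652 = €1,695.60 falls to the owner.
Owner responsibility: €3,050 + €1,695.60 = €4,745.60.
Insurer pays the balance: €8,702 − €4,745.60 = €3,956.40.

€3,956.40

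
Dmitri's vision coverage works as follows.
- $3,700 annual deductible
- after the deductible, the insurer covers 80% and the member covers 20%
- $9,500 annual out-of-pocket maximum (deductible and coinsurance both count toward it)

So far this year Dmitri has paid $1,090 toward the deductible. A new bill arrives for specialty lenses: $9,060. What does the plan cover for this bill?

$5,160

Remaining deductible: $3,700 − $1,090 = $2,610.
After the $2,610 deductible portion, $9,060 − $2,610 = $6,450 is subject to coinsurance.
Member's 20% share of $6,450 is $1,290.
Member responsibility before any cap: $2,610 + $1,290 = $3,900.
Year-to-date out-of-pocket becomes $1,090 + $3,900 = $4,990, still under the $9,500 maximum, so no cap applies.
The plan picks up $9,060 − $3,900 = $5,160.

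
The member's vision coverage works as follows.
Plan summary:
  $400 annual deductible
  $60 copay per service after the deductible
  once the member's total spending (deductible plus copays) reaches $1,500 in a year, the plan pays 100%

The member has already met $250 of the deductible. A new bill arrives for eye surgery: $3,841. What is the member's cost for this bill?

$210

Remaining deductible: $400 − $250 = $150.
That leaves $3,841 − $150 = $3,691 for the copay.
Copay on this service: $60.
That puts the member's cost at $150 + $60 = $210 before any cap.
Total out-of-pocket so far would be $250 + $210 = $460, below the $1,500 cap — no reduction.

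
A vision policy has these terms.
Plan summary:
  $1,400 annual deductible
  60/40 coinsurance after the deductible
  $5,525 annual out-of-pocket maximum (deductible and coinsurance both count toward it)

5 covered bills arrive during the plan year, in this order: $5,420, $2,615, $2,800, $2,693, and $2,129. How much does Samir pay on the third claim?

$1,120

Bill 1, $5,420: deductible takes $1,400, $4,020 remains; coinsurance $4,020 × 40% = $1,608. Member pays $3,008; OOP now $3,008.
Bill 2, $2,615: 40% coinsurance on $2,615 = $1,046. Member owes $1,046 (running OOP $4,054).
Bill 3, $2,800: deductible met; 40% of $2,800 = $1,120. Member owes $1,120 (running OOP $5,174).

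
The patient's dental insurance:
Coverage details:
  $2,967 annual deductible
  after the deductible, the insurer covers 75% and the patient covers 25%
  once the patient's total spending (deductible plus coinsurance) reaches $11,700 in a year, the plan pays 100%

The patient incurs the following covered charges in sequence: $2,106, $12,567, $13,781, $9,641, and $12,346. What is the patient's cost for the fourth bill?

$2,361.25

#1 ($2,106): all of it applies to the deductible. Patient pays $2,106; OOP now $2,106.
#2 ($12,567): $861 finishes the deductible; $11,706 goes to coinsurance; patient's 25% is $2,926.50. Cost to patient: $3,787.50. OOP to date $5,893.50.
#3 ($13,781): deductible already satisfied, so patient's share is 25% × $13,781 = $3,445.25. Patient owes $3,445.25 (running OOP $9,338.75).
#4 ($9,641): deductible already satisfied, so patient's share is 25% × $9,641 = $2,410.25. Adding that to $9,338.75 gives $11,749, past the $11,700 cap; patient pays only $11,700 − $9,338.75 = $2,361.25.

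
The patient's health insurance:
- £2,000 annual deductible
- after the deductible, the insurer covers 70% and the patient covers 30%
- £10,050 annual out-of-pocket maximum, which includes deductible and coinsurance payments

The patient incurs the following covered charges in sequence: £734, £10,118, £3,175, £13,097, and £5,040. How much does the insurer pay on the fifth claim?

£4,527.20

Bill 1, £734: all of it applies to the deductible. Patient owes £734 (running OOP £734). Insurer: £734 − £734 = £0.
Bill 2, £10,118: £1,266 to deductible, leaving £8,852; coinsurance £8,852 × 30% = £2,655.60. Patient owes £3,921.60 (running OOP £4,655.60). Plan pays £10,118 − £3,921.60 = £6,196.40.
Bill 3, £3,175: deductible already satisfied, so patient's share is 30% × £3,175 = £952.50. Patient owes £952.50 (running OOP £5,608.10). Plan pays £3,175 − £952.50 = £2,222.50.
Bill 4, £13,097: deductible already satisfied, so patient's share is 30% × £13,097 = £3,929.10. Patient owes £3,929.10 (running OOP £9,537.20). Plan pays £13,097 − £3,929.10 = £9,167.90.
Bill 5, £5,040: deductible already satisfied, so patient's share is 30% × £5,040 = £1,512. Adding that to £9,537.20 gives £11,049.20, past the £10,050 cap; patient pays only £10,050 − £9,537.20 = £512.80. Insurer: £5,040 − £512.80 = £4,527.20.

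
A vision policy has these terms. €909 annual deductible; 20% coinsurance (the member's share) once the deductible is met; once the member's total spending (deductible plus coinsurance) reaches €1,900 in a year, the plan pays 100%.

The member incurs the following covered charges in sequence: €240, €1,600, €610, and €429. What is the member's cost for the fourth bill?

#1 (€240): entire amount goes to the deductible. Member pays €240; OOP now €240.
#2 (€1,600): €669 finishes the deductible; €931 goes to coinsurance; coinsurance €931 × 20% = €186.20. Cost to member: €855.20. OOP to date €1,095.20.
#3 (€610): deductible already satisfied, so member's share is 20% × €610 = €122. Member pays €122; OOP now €1,217.20.
#4 (€429): 20% coinsurance on €429 = €85.80. Member pays €85.80; OOP now €1,303.

€85.80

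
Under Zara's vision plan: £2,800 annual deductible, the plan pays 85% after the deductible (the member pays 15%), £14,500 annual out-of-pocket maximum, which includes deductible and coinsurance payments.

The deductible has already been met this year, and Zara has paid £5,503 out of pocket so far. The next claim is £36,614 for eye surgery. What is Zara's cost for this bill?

£5,492.10

With the deductible met, the entire £36,614 is subject to coinsurance.
15% of £36,614 = £5,492.10 falls to the member.
Year-to-date out-of-pocket becomes £5,503 + £5,492.10 = £10,995.10, still under the £14,500 maximum, so no cap applies.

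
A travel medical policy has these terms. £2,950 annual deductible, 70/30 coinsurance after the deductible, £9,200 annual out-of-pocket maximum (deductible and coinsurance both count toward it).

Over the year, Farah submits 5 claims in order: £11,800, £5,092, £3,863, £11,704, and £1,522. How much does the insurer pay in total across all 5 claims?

Claim 1 (£11,800): £2,950 to deductible, leaving £8,850; traveler's 30% is £2,655. Cost to traveler: £5,605. OOP to date £5,605. Insurer: £11,800 − £5,605 = £6,195.
Claim 2 (£5,092): 30% coinsurance on £5,092 = £1,527.60. Cost to traveler: £1,527.60. OOP to date £7,132.60. Insurer: £5,092 − £1,527.60 = £3,564.40.
Claim 3 (£3,863): 30% coinsurance on £3,863 = £1,158.90. Traveler owes £1,158.90 (running OOP £8,291.50). Insurer: £3,863 − £1,158.90 = £2,704.10.
Claim 4 (£11,704): 30% coinsurance on £11,704 = £3,511.20. Adding that to £8,291.50 gives £11,802.70, past the £9,200 cap; traveler pays only £9,200 − £8,291.50 = £908.50. Plan pays £11,704 − £908.50 = £10,795.50.
Claim 5 (£1,522): 30% coinsurance on £1,522 = £456.60. That would push OOP to £9,656.60, over the £9,200 cap, so traveler pays £9,200 − £9,200 = £0. Plan pays £1,522 − £0 = £1,522.
Insurer total: £6,195 + £3,564.40 + £2,704.10 + £10,795.50 + £1,522 = £24,781.

£24,781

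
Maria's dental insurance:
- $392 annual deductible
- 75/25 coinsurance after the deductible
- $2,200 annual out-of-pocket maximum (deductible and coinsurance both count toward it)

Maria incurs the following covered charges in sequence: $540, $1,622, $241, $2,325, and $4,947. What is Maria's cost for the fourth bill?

#1 ($540): deductible takes $392, $148 remains; 25% of $148 = $37. Patient owes $429 (running OOP $429).
#2 ($1,622): deductible met; 25% of $1,622 = $405.50. Cost to patient: $405.50. OOP to date $834.50.
#3 ($241): 25% coinsurance on $241 = $60.25. Patient owes $60.25 (running OOP $894.75).
#4 ($2,325): deductible met; 25% of $2,325 = $581.25. Cost to patient: $581.25. OOP to date $1,476.

$581.25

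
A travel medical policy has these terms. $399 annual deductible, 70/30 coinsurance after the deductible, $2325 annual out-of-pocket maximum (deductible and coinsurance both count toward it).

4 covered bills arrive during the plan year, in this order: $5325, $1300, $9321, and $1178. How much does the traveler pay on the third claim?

Claim 1 ($5325): $399 finishes the deductible; $4926 goes to coinsurance; 30% of $4926 = $1477.80. Traveler pays $1876.80; OOP now $1876.80.
Claim 2 ($1300): deductible met; 30% of $1300 = $390. Traveler owes $390 (running OOP $2266.80).
Claim 3 ($9321): deductible already satisfied, so traveler's share is 30% × $9321 = $2796.30. Adding that to $2266.80 gives $5063.10, past the $2325 cap; traveler pays only $2325 − $2266.80 = $58.20.

$58.20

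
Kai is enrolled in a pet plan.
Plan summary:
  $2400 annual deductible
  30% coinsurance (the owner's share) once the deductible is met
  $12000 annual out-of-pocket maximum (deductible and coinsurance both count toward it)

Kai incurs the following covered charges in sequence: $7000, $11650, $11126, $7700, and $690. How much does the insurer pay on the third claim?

$7788.20

Bill 1, $7000: $2400 finishes the deductible; $4600 goes to coinsurance; coinsurance $4600 × 30% = $1380. Cost to owner: $3780. OOP to date $3780. Insurer: $7000 − $3780 = $3220.
Bill 2, $11650: deductible met; 30% of $11650 = $3495. Cost to owner: $3495. OOP to date $7275. Insurer: $11650 − $3495 = $8155.
Bill 3, $11126: deductible met; 30% of $11126 = $3337.80. Owner pays $3337.80; OOP now $10612.80. Plan pays $11126 − $3337.80 = $7788.20.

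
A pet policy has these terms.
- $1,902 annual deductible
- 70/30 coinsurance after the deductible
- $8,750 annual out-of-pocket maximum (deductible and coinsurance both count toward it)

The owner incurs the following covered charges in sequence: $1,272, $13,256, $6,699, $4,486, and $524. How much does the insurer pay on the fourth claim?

$3,435.50

Bill 1, $1,272: fully absorbed by the deductible. Owner pays $1,272; OOP now $1,272. Plan pays $1,272 − $1,272 = $0.
Bill 2, $13,256: $630 finishes the deductible; $12,626 goes to coinsurance; coinsurance $12,626 × 30% = $3,787.80. Cost to owner: $4,417.80. OOP to date $5,689.80. Plan pays $13,256 − $4,417.80 = $8,838.20.
Bill 3, $6,699: deductible met; 30% of $6,699 = $2,009.70. Cost to owner: $2,009.70. OOP to date $7,699.50. Plan pays $6,699 − $2,009.70 = $4,689.30.
Bill 4, $4,486: deductible met; 30% of $4,486 = $1,345.80. Adding that to $7,699.50 gives $9,045.30, past the $8,750 cap; owner pays only $8,750 − $7,699.50 = $1,050.50. Insurer: $4,486 − $1,050.50 = $3,435.50.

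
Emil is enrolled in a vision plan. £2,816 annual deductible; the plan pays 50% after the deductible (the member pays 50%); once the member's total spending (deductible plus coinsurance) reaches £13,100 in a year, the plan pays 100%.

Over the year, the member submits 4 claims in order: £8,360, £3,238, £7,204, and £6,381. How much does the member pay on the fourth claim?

Bill 1, £8,360: £2,816 finishes the deductible; £5,544 goes to coinsurance; 50% of £5,544 = £2,772. Member pays £5,588; OOP now £5,588.
Bill 2, £3,238: deductible already satisfied, so member's share is 50% × £3,238 = £1,619. Member pays £1,619; OOP now £7,207.
Bill 3, £7,204: deductible already satisfied, so member's share is 50% × £7,204 = £3,602. Cost to member: £3,602. OOP to date £10,809.
Bill 4, £6,381: deductible met; 50% of £6,381 = £3,190.50. OOP would hit £13,999.50 > £13,100, so the cap limits the member to £13,100 − £10,809 = £2,291.

£2,291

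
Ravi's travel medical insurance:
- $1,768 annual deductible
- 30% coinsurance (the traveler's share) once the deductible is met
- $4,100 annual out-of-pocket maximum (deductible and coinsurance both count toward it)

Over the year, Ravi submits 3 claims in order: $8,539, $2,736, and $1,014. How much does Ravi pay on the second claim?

Bill 1, $8,539: $1,768 finishes the deductible; $6,771 goes to coinsurance; coinsurance $6,771 × 30% = $2,031.30. Traveler owes $3,799.30 (running OOP $3,799.30).
Bill 2, $2,736: 30% coinsurance on $2,736 = $820.80. Adding that to $3,799.30 gives $4,620.10, past the $4,100 cap; traveler pays only $4,100 − $3,799.30 = $300.70.

$300.70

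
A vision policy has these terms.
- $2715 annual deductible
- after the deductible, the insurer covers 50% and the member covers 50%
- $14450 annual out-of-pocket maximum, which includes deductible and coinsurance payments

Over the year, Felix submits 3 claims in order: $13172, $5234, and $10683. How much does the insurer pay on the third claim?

Claim 1 ($13172): deductible takes $2715, $10457 remains; coinsurance $10457 × 50% = $5228.50. Member owes $7943.50 (running OOP $7943.50). Insurer: $13172 − $7943.50 = $5228.50.
Claim 2 ($5234): deductible met; 50% of $5234 = $2617. Cost to member: $2617. OOP to date $10560.50. Plan pays $5234 − $2617 = $2617.
Claim 3 ($10683): 50% coinsurance on $10683 = $5341.50. OOP would hit $15902 > $14450, so the cap limits the member to $14450 − $10560.50 = $3889.50. Plan pays $10683 − $3889.50 = $6793.50.

$6793.50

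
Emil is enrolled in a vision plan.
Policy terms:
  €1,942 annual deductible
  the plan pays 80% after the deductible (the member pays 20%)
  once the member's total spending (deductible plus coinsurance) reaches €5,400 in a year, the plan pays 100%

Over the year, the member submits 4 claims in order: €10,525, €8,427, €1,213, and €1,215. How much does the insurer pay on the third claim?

Claim 1 — €10,525: €1,942 to deductible, leaving €8,583; coinsurance €8,583 × 20% = €1,716.60. Member pays €3,658.60; OOP now €3,658.60. Insurer: €10,525 − €3,658.60 = €6,866.40.
Claim 2 — €8,427: deductible met; 20% of €8,427 = €1,685.40. Member owes €1,685.40 (running OOP €5,344). Plan pays €8,427 − €1,685.40 = €6,741.60.
Claim 3 — €1,213: deductible already satisfied, so member's share is 20% × €1,213 = €242.60. That would push OOP to €5,586.60, over the €5,400 cap, so member pays €5,400 − €5,344 = €56. Insurer: €1,213 − €56 = €1,157.

€1,157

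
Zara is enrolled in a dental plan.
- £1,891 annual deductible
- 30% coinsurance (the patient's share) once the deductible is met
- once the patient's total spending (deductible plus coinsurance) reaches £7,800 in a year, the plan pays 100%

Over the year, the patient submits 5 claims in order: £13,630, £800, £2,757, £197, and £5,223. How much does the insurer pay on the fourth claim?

£137.90

Bill 1, £13,630: deductible takes £1,891, £11,739 remains; coinsurance £11,739 × 30% = £3,521.70. Patient owes £5,412.70 (running OOP £5,412.70). Plan pays £13,630 − £5,412.70 = £8,217.30.
Bill 2, £800: deductible met; 30% of £800 = £240. Cost to patient: £240. OOP to date £5,652.70. Insurer: £800 − £240 = £560.
Bill 3, £2,757: 30% coinsurance on £2,757 = £827.10. Patient pays £827.10; OOP now £6,479.80. Plan pays £2,757 − £827.10 = £1,929.90.
Bill 4, £197: 30% coinsurance on £197 = £59.10. Cost to patient: £59.10. OOP to date £6,538.90. Plan pays £197 − £59.10 = £137.90.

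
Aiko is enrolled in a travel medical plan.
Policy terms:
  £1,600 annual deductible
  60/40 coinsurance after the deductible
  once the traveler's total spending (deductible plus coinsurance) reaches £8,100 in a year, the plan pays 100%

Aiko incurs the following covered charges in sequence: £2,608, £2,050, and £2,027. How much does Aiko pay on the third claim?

Bill 1, £2,608: deductible takes £1,600, £1,008 remains; traveler's 40% is £403.20. Traveler owes £2,003.20 (running OOP £2,003.20).
Bill 2, £2,050: deductible met; 40% of £2,050 = £820. Traveler pays £820; OOP now £2,823.20.
Bill 3, £2,027: 40% coinsurance on £2,027 = £810.80. Traveler owes £810.80 (running OOP £3,634).

£810.80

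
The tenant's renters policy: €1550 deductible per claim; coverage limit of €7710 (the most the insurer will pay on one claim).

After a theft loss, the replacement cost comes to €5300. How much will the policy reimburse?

Less the €1550 deductible: €5300 − €1550 = €3750.
€3750 ≤ €7710, so the limit doesn't bind; insurer pays €3750.

€3750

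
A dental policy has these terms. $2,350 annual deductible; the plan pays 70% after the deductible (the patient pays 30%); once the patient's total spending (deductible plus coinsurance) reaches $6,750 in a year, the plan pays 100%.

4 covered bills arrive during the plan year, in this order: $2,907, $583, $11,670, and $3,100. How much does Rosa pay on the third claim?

$3,501

Claim 1 — $2,907: $2,350 to deductible, leaving $557; coinsurance $557 × 30% = $167.10. Patient pays $2,517.10; OOP now $2,517.10.
Claim 2 — $583: 30% coinsurance on $583 = $174.90. Cost to patient: $174.90. OOP to date $2,692.
Claim 3 — $11,670: 30% coinsurance on $11,670 = $3,501. Patient pays $3,501; OOP now $6,193.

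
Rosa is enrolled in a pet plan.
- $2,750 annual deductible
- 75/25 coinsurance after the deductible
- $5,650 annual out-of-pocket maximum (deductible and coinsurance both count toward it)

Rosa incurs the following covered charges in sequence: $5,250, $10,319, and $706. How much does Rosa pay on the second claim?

#1 ($5,250): $2,750 to deductible, leaving $2,500; 25% of $2,500 = $625. Owner owes $3,375 (running OOP $3,375).
#2 ($10,319): deductible already satisfied, so owner's share is 25% × $10,319 = $2,579.75. That would push OOP to $5,954.75, over the $5,650 cap, so owner pays $5,650 − $3,375 = $2,275.

$2,275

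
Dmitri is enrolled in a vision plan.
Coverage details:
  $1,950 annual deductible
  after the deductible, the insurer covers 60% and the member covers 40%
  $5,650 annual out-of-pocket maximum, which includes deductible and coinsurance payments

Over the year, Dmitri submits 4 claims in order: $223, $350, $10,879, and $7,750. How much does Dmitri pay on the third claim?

$5,077

Bill 1, $223: entire amount goes to the deductible. Cost to member: $223. OOP to date $223.
Bill 2, $350: fully absorbed by the deductible. Member owes $350 (running OOP $573).
Bill 3, $10,879: $1,377 to deductible, leaving $9,502; coinsurance $9,502 × 40% = $3,800.80. Together that's $1,377 + $3,800.80 = $5,177.80. That would push OOP to $5,750.80, over the $5,650 cap, so member pays $5,650 − $573 = $5,077.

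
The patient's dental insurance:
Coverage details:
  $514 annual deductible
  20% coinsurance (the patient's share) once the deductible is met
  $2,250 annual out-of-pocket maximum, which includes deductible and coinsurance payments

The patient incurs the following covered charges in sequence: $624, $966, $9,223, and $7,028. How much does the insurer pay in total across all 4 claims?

$15,591

#1 ($624): $514 finishes the deductible; $110 goes to coinsurance; 20% of $110 = $22. Cost to patient: $536. OOP to date $536. Plan pays $624 − $536 = $88.
#2 ($966): deductible already satisfied, so patient's share is 20% × $966 = $193.20. Patient pays $193.20; OOP now $729.20. Insurer: $966 − $193.20 = $772.80.
#3 ($9,223): deductible met; 20% of $9,223 = $1,844.60. Adding that to $729.20 gives $2,573.80, past the $2,250 cap; patient pays only $2,250 − $729.20 = $1,520.80. Insurer: $9,223 − $1,520.80 = $7,702.20.
#4 ($7,028): deductible already satisfied, so patient's share is 20% × $7,028 = $1,405.60. That would push OOP to $3,655.60, over the $2,250 cap, so patient pays $2,250 − $2,250 = $0. Plan pays $7,028 − $0 = $7,028.
Insurer total = bills − patient's total = $17,841 − $2,250 = $15,591.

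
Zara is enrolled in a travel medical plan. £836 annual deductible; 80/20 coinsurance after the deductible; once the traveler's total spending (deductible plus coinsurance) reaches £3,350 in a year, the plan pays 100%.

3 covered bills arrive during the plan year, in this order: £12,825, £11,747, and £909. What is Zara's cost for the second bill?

Bill 1, £12,825: deductible takes £836, £11,989 remains; traveler's 20% is £2,397.80. Traveler pays £3,233.80; OOP now £3,233.80.
Bill 2, £11,747: deductible met; 20% of £11,747 = £2,349.40. That would push OOP to £5,583.20, over the £3,350 cap, so traveler pays £3,350 − £3,233.80 = £116.20.

£116.20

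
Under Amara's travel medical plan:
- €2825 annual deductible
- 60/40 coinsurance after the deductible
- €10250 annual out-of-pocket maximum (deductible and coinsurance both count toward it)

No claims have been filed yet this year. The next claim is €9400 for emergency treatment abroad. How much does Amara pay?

€5455

Nothing has been paid toward the €2825 deductible, so the first €2825 of this charge is applied there.
That leaves €9400 − €2825 = €6575 for coinsurance.
40% of €6575 = €2630 falls to the traveler.
Traveler responsibility before any cap: €2825 + €2630 = €5455.
Cumulative spending €0 + €5455 = €5455 stays under the €10250 maximum.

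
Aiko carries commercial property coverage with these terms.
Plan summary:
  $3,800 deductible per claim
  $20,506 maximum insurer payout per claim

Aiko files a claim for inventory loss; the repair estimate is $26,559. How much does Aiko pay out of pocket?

$6,053

Subtract the deductible: $26,559 − $3,800 = $22,759.
The $20,506 per-incident cap binds; insurer pays $20,506.
Out of pocket: $26,559 − $20,506 = $6,053.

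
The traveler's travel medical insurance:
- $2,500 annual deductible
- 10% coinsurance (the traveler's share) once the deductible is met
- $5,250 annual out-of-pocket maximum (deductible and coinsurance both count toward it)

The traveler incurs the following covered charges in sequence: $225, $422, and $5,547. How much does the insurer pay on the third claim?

#1 ($225): all of it applies to the deductible. Traveler owes $225 (running OOP $225). Plan pays $225 − $225 = $0.
#2 ($422): all of it applies to the deductible. Traveler pays $422; OOP now $647. Insurer: $422 − $422 = $0.
#3 ($5,547): $1,853 finishes the deductible; $3,694 goes to coinsurance; traveler's 10% is $369.40. Traveler pays $2,222.40; OOP now $2,869.40. Insurer: $5,547 − $2,222.40 = $3,324.60.

$3,324.60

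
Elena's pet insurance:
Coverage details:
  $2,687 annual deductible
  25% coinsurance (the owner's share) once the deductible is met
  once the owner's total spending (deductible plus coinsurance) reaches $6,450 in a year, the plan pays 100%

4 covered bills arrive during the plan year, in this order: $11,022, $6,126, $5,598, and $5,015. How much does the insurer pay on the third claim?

$5,450.25

#1 ($11,022): $2,687 finishes the deductible; $8,335 goes to coinsurance; owner's 25% is $2,083.75. Owner pays $4,770.75; OOP now $4,770.75. Plan pays $11,022 − $4,770.75 = $6,251.25.
#2 ($6,126): deductible met; 25% of $6,126 = $1,531.50. Owner pays $1,531.50; OOP now $6,302.25. Plan pays $6,126 − $1,531.50 = $4,594.50.
#3 ($5,598): deductible met; 25% of $5,598 = $1,399.50. Adding that to $6,302.25 gives $7,701.75, past the $6,450 cap; owner pays only $6,450 − $6,302.25 = $147.75. Insurer: $5,598 − $147.75 = $5,450.25.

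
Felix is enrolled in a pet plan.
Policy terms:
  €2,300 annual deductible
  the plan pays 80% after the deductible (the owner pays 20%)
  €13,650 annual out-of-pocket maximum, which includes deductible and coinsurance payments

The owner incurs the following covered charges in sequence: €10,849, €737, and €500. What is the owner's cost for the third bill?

€100

#1 (€10,849): €2,300 to deductible, leaving €8,549; 20% of €8,549 = €1,709.80. Owner owes €4,009.80 (running OOP €4,009.80).
#2 (€737): 20% coinsurance on €737 = €147.40. Owner owes €147.40 (running OOP €4,157.20).
#3 (€500): 20% coinsurance on €500 = €100. Owner owes €100 (running OOP €4,257.20).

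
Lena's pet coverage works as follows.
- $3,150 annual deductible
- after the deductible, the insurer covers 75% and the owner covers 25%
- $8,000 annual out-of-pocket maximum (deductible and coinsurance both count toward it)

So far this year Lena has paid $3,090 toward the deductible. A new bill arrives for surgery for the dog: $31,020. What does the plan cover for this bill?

$26,110

Deductible still to meet: $3,150 − $3,090 = $60.
That leaves $31,020 − $60 = $30,960 for coinsurance.
25% of $30,960 = $7,740 falls to the owner.
So the owner owes $60 + $7,740 = $7,800 before any cap.
Adding $7,800 to the $3,090 already spent would give $10,890, which exceeds the $8,000 cap; the owner pays just $8,000 − $3,090 = $4,910.
Insurer pays the balance: $31,020 − $4,910 = $26,110.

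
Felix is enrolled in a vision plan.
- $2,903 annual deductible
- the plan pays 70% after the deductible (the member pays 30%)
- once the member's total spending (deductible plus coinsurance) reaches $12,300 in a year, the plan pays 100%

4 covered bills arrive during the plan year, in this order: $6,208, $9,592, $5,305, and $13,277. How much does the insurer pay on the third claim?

$3,713.50

#1 ($6,208): deductible takes $2,903, $3,305 remains; member's 30% is $991.50. Cost to member: $3,894.50. OOP to date $3,894.50. Insurer: $6,208 − $3,894.50 = $2,313.50.
#2 ($9,592): deductible already satisfied, so member's share is 30% × $9,592 = $2,877.60. Member owes $2,877.60 (running OOP $6,772.10). Insurer: $9,592 − $2,877.60 = $6,714.40.
#3 ($5,305): deductible met; 30% of $5,305 = $1,591.50. Cost to member: $1,591.50. OOP to date $8,363.60. Insurer: $5,305 − $1,591.50 = $3,713.50.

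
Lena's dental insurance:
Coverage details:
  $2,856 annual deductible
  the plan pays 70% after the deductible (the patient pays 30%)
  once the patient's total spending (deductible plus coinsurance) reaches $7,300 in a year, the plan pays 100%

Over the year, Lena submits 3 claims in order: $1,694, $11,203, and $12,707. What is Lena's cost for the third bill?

$1,431.70

Claim 1 ($1,694): entire amount goes to the deductible. Patient owes $1,694 (running OOP $1,694).
Claim 2 ($11,203): deductible takes $1,162, $10,041 remains; 30% of $10,041 = $3,012.30. Patient pays $4,174.30; OOP now $5,868.30.
Claim 3 ($12,707): deductible already satisfied, so patient's share is 30% × $12,707 = $3,812.10. OOP would hit $9,680.40 > $7,300, so the cap limits the patient to $7,300 − $5,868.30 = $1,431.70.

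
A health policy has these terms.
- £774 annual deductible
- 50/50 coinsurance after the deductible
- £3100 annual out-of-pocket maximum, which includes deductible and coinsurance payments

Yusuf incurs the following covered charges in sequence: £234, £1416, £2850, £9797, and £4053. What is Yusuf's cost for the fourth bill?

£463

Claim 1 — £234: fully absorbed by the deductible. Patient owes £234 (running OOP £234).
Claim 2 — £1416: deductible takes £540, £876 remains; coinsurance £876 × 50% = £438. Patient pays £978; OOP now £1212.
Claim 3 — £2850: deductible met; 50% of £2850 = £1425. Patient pays £1425; OOP now £2637.
Claim 4 — £9797: 50% coinsurance on £9797 = £4898.50. That would push OOP to £7535.50, over the £3100 cap, so patient pays £3100 − £2637 = £463.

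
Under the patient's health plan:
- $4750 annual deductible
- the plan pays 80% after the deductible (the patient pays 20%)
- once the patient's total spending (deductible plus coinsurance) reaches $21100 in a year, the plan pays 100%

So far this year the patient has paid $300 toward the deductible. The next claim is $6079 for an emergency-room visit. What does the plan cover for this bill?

Deductible still to meet: $4750 − $300 = $4450.
That leaves $6079 − $4450 = $1629 for coinsurance.
Patient's 20% share of $1629 is $325.80.
So the patient owes $4450 + $325.80 = $4775.80 before any cap.
Total out-of-pocket so far would be $300 + $4775.80 = $5075.80, below the $21100 cap — no reduction.
The insurer covers the remainder: $6079 − $4775.80 = $1303.20.

$1303.20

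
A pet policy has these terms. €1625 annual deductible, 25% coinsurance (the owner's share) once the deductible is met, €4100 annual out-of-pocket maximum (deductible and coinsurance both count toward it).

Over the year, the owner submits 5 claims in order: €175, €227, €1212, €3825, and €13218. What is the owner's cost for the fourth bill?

€964.50

Bill 1, €175: all of it applies to the deductible. Cost to owner: €175. OOP to date €175.
Bill 2, €227: all of it applies to the deductible. Owner pays €227; OOP now €402.
Bill 3, €1212: entire amount goes to the deductible. Owner pays €1212; OOP now €1614.
Bill 4, €3825: €11 to deductible, leaving €3814; 25% of €3814 = €953.50. Cost to owner: €964.50. OOP to date €2578.50.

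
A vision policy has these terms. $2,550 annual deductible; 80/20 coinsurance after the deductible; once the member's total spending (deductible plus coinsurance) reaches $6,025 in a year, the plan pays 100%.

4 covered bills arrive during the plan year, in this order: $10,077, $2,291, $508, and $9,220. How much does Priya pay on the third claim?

$101.60

Claim 1 — $10,077: $2,550 to deductible, leaving $7,527; member's 20% is $1,505.40. Member owes $4,055.40 (running OOP $4,055.40).
Claim 2 — $2,291: deductible already satisfied, so member's share is 20% × $2,291 = $458.20. Member owes $458.20 (running OOP $4,513.60).
Claim 3 — $508: deductible already satisfied, so member's share is 20% × $508 = $101.60. Member pays $101.60; OOP now $4,615.20.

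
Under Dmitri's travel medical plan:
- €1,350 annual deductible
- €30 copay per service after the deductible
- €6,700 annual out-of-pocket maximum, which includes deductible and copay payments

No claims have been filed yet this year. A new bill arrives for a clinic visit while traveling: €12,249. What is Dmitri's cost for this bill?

€1,380

Deductible not yet touched, so the first €1,350 of the bill goes to the deductible.
That leaves €12,249 − €1,350 = €10,899 for the copay.
Copay on this service: €30.
So the traveler owes €1,350 + €30 = €1,380 before any cap.
Total out-of-pocket so far would be €0 + €1,380 = €1,380, below the €6,700 cap — no reduction.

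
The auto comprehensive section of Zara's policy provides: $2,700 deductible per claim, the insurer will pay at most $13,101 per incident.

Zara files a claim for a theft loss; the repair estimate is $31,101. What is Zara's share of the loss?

$18,000

Less the $2,700 deductible: $31,101 − $2,700 = $28,401.
$28,401 exceeds the $13,101 limit, so the insurer pays the limit: $13,101.
Policyholder's share is the uncovered remainder: $31,101 − $13,101 = $18,000.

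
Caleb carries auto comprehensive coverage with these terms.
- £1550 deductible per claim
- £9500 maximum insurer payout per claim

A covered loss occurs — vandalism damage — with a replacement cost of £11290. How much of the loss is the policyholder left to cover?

£1790

After the deductible, £11290 − £1550 = £9740 remains.
£9740 exceeds the £9500 limit, so the insurer pays the limit: £9500.
The policyholder bears the rest of the original loss: £11290 − £9500 = £1790.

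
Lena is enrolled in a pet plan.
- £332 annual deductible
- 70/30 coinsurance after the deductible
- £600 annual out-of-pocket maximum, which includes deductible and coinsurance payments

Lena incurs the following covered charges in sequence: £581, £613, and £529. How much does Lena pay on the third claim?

Bill 1, £581: £332 finishes the deductible; £249 goes to coinsurance; owner's 30% is £74.70. Cost to owner: £406.70. OOP to date £406.70.
Bill 2, £613: deductible met; 30% of £613 = £183.90. Cost to owner: £183.90. OOP to date £590.60.
Bill 3, £529: deductible already satisfied, so owner's share is 30% × £529 = £158.70. Adding that to £590.60 gives £749.30, past the £600 cap; owner pays only £600 − £590.60 = £9.40.

£9.40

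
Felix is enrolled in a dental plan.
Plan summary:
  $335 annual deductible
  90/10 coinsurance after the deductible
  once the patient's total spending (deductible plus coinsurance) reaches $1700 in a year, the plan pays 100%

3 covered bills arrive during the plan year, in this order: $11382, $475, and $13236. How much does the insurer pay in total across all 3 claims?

#1 ($11382): deductible takes $335, $11047 remains; coinsurance $11047 × 10% = $1104.70. Patient pays $1439.70; OOP now $1439.70. Plan pays $11382 − $1439.70 = $9942.30.
#2 ($475): 10% coinsurance on $475 = $47.50. Cost to patient: $47.50. OOP to date $1487.20. Insurer: $475 − $47.50 = $427.50.
#3 ($13236): deductible already satisfied, so patient's share is 10% × $13236 = $1323.60. Adding that to $1487.20 gives $2810.80, past the $1700 cap; patient pays only $1700 − $1487.20 = $212.80. Plan pays $13236 − $212.80 = $13023.20.
Insurer total = bills − patient's total = $25093 − $1700 = $23393.

$23393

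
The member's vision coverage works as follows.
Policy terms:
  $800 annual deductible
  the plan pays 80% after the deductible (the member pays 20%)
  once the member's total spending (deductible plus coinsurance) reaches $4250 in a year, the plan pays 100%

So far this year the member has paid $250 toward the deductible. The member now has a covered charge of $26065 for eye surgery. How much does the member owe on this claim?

Deductible still to meet: $800 − $250 = $550.
That leaves $26065 − $550 = $25515 for coinsurance.
Member's 20% share of $25515 is $5103.
Member responsibility before any cap: $550 + $5103 = $5653.
Adding $5653 to the $250 already spent would give $5903, which exceeds the $4250 cap; the member pays just $4250 − $250 = $4000.

$4000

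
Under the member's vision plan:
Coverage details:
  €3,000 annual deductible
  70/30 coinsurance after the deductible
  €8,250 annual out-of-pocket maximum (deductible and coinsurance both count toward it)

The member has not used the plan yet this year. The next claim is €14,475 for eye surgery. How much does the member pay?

The full €3,000 deductible is still open; €3,000 of this bill applies to it.
That leaves €14,475 − €3,000 = €11,475 for coinsurance.
Coinsurance: €11,475 × 30% = €3,442.50.
Member responsibility before any cap: €3,000 + €3,442.50 = €6,442.50.
Year-to-date out-of-pocket becomes €0 + €6,442.50 = €6,442.50, still under the €8,250 maximum, so no cap applies.

€6,442.50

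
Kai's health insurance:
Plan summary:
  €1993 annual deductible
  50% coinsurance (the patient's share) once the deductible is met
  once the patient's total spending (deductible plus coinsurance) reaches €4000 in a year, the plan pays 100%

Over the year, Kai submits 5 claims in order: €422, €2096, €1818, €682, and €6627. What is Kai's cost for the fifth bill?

€494.50

Claim 1 — €422: fully absorbed by the deductible. Cost to patient: €422. OOP to date €422.
Claim 2 — €2096: deductible takes €1571, €525 remains; patient's 50% is €262.50. Cost to patient: €1833.50. OOP to date €2255.50.
Claim 3 — €1818: 50% coinsurance on €1818 = €909. Patient pays €909; OOP now €3164.50.
Claim 4 — €682: deductible already satisfied, so patient's share is 50% × €682 = €341. Patient pays €341; OOP now €3505.50.
Claim 5 — €6627: 50% coinsurance on €6627 = €3313.50. That would push OOP to €6819, over the €4000 cap, so patient pays €4000 − €3505.50 = €494.50.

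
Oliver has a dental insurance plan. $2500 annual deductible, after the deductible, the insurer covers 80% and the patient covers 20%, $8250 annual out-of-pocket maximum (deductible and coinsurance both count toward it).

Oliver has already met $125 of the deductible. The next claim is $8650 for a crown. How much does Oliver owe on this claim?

Remaining deductible: $2500 − $125 = $2375.
That leaves $8650 − $2375 = $6275 for coinsurance.
Coinsurance: $6275 × 20% = $1255.
Patient responsibility before any cap: $2375 + $1255 = $3630.
Total out-of-pocket so far would be $125 + $3630 = $3755, below the $8250 cap — no reduction.

$3630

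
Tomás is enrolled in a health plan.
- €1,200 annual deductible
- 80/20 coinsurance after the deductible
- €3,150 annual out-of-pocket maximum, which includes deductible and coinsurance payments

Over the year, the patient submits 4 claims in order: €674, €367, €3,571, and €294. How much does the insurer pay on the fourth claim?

€235.20

Bill 1, €674: fully absorbed by the deductible. Patient pays €674; OOP now €674. Plan pays €674 − €674 = €0.
Bill 2, €367: entire amount goes to the deductible. Cost to patient: €367. OOP to date €1,041. Plan pays €367 − €367 = €0.
Bill 3, €3,571: €159 finishes the deductible; €3,412 goes to coinsurance; 20% of €3,412 = €682.40. Patient pays €841.40; OOP now €1,882.40. Insurer: €3,571 − €841.40 = €2,729.60.
Bill 4, €294: deductible met; 20% of €294 = €58.80. Cost to patient: €58.80. OOP to date €1,941.20. Insurer: €294 − €58.80 = €235.20.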